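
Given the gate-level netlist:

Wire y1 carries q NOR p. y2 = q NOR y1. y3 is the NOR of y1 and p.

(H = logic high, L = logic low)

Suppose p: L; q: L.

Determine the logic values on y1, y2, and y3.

y1 = H, y2 = L, y3 = L

y1 = q NOR p = L NOR L = H
y2 = q NOR y1 = L NOR H = L
y3 = y1 NOR p = H NOR L = L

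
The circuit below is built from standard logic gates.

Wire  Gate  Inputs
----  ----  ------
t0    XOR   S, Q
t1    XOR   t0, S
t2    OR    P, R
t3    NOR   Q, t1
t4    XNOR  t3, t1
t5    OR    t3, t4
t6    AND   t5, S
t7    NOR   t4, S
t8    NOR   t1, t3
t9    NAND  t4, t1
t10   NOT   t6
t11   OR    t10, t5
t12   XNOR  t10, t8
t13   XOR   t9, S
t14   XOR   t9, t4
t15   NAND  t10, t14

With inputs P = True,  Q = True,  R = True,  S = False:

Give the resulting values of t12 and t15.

t12 = False, t15 = False

t0 = S XOR Q = False XOR True = True
t1 = t0 XOR S = True XOR False = True
t3 = Q NOR t1 = True NOR True = False
t4 = t3 XNOR t1 = False XNOR True = False
t5 = t3 OR t4 = False OR False = False
t6 = t5 AND S = False AND False = False
t8 = t1 NOR t3 = True NOR False = False
t9 = t4 NAND t1 = False NAND True = True
t10 = NOT t6 = NOT False = True
t12 = t10 XNOR t8 = True XNOR False = False
t14 = t9 XOR t4 = True XOR False = True
t15 = t10 NAND t14 = True NAND True = False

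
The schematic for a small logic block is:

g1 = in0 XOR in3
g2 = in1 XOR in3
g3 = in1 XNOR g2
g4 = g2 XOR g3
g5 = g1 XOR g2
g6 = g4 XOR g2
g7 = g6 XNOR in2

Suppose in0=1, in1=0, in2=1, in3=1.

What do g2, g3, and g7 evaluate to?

g2 = 1, g3 = 0, g7 = 0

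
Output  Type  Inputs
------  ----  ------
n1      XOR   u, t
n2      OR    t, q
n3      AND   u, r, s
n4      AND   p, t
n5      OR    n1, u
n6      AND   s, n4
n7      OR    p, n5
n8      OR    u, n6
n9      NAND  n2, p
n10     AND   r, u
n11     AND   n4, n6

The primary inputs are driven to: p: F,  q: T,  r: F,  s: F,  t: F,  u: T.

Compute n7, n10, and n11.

n7 = T  n10 = F  n11 = F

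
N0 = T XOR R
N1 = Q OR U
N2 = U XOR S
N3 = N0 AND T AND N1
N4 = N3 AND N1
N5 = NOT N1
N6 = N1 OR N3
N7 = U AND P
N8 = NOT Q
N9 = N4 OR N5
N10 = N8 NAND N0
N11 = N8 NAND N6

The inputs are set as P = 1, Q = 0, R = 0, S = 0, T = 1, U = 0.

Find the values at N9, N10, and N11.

N9 = 1, N10 = 0, N11 = 1

N0 = T XOR R = 1 XOR 0 = 1
N1 = Q OR U = 0 OR 0 = 0
N3 = N0 AND T AND N1 = 1 AND 1 AND 0 = 0
N4 = N3 AND N1 = 0 AND 0 = 0
N5 = NOT N1 = NOT 0 = 1
N6 = N1 OR N3 = 0 OR 0 = 0
N8 = NOT Q = NOT 0 = 1
N9 = N4 OR N5 = 0 OR 1 = 1
N10 = N8 NAND N0 = 1 NAND 1 = 0
N11 = N8 NAND N6 = 1 NAND 0 = 1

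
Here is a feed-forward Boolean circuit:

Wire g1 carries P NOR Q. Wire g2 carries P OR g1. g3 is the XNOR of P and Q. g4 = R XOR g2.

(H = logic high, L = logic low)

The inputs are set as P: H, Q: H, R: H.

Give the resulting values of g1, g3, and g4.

g1 = P NOR Q = H NOR H = L
g2 = P OR g1 = H OR L = H
g3 = P XNOR Q = H XNOR H = H
g4 = R XOR g2 = H XOR H = L

g1 = L, g3 = H, g4 = L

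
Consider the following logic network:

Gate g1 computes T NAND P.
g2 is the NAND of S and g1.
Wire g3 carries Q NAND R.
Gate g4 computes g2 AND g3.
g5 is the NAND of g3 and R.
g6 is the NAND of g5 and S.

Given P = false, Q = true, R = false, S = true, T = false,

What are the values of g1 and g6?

g1 = true  g6 = false

g1 = T NAND P = false NAND false = true
g3 = Q NAND R = true NAND false = true
g5 = g3 NAND R = true NAND false = true
g6 = g5 NAND S = true NAND true = false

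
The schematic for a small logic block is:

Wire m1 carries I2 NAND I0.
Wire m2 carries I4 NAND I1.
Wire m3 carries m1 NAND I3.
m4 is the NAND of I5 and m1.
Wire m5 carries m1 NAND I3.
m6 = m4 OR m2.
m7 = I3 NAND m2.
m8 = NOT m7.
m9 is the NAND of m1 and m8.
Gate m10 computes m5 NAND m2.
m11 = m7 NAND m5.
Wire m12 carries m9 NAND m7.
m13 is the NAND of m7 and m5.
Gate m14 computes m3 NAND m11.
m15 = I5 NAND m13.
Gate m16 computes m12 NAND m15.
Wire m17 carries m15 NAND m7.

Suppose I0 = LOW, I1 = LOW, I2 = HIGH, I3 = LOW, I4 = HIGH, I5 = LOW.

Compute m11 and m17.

m11 = LOW; m17 = LOW

m1 = I2 NAND I0 = HIGH NAND LOW = HIGH
m2 = I4 NAND I1 = HIGH NAND LOW = HIGH
m5 = m1 NAND I3 = HIGH NAND LOW = HIGH
m7 = I3 NAND m2 = LOW NAND HIGH = HIGH
m11 = m7 NAND m5 = HIGH NAND HIGH = LOW
m13 = m7 NAND m5 = HIGH NAND HIGH = LOW
m15 = I5 NAND m13 = LOW NAND LOW = HIGH
m17 = m15 NAND m7 = HIGH NAND HIGH = LOW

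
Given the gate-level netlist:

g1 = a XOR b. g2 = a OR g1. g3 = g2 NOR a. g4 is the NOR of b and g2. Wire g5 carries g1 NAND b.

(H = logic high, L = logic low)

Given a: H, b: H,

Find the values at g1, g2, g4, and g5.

g1 = a XOR b = H XOR H = L
g2 = a OR g1 = H OR L = H
g4 = b NOR g2 = H NOR H = L
g5 = g1 NAND b = L NAND H = H

g1 = L, g2 = H, g4 = L, g5 = H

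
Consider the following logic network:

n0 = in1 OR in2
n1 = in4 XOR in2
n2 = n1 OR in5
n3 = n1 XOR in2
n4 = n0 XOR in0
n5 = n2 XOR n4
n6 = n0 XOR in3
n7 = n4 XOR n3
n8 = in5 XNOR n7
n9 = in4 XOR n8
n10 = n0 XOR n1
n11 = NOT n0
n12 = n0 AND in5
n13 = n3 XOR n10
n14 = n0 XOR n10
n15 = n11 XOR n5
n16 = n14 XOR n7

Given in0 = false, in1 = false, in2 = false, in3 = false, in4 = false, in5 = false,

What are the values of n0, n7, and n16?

n0 = false, n7 = false, n16 = false

n0 = in1 OR in2 = false OR false = false
n1 = in4 XOR in2 = false XOR false = false
n3 = n1 XOR in2 = false XOR false = false
n4 = n0 XOR in0 = false XOR false = false
n7 = n4 XOR n3 = false XOR false = false
n10 = n0 XOR n1 = false XOR false = false
n14 = n0 XOR n10 = false XOR false = false
n16 = n14 XOR n7 = false XOR false = false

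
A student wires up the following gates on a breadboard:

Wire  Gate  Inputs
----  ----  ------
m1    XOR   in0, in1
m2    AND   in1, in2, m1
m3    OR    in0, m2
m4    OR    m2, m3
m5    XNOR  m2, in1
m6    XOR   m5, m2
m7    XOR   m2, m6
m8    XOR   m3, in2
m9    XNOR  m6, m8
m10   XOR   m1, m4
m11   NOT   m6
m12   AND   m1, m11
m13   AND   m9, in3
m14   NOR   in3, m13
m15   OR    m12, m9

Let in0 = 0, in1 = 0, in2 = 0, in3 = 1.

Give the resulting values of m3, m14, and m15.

m3 = 0  m14 = 0  m15 = 0

m1 = in0 XOR in1 = 0 XOR 0 = 0
m2 = in1 AND in2 AND m1 = 0 AND 0 AND 0 = 0
m3 = in0 OR m2 = 0 OR 0 = 0
m5 = m2 XNOR in1 = 0 XNOR 0 = 1
m6 = m5 XOR m2 = 1 XOR 0 = 1
m8 = m3 XOR in2 = 0 XOR 0 = 0
m9 = m6 XNOR m8 = 1 XNOR 0 = 0
m11 = NOT m6 = NOT 1 = 0
m12 = m1 AND m11 = 0 AND 0 = 0
m13 = m9 AND in3 = 0 AND 1 = 0
m14 = in3 NOR m13 = 1 NOR 0 = 0
m15 = m12 OR m9 = 0 OR 0 = 0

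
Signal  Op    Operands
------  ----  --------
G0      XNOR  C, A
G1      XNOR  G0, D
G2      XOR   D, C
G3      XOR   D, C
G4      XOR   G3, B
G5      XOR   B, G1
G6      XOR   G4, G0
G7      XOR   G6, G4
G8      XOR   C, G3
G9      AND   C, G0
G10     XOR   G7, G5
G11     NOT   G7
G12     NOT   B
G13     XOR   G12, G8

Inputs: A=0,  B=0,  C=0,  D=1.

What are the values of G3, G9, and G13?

G0 = C XNOR A = 0 XNOR 0 = 1
G3 = D XOR C = 1 XOR 0 = 1
G8 = C XOR G3 = 0 XOR 1 = 1
G9 = C AND G0 = 0 AND 1 = 0
G12 = NOT B = NOT 0 = 1
G13 = G12 XOR G8 = 1 XOR 1 = 0

G3 = 1  G9 = 0  G13 = 0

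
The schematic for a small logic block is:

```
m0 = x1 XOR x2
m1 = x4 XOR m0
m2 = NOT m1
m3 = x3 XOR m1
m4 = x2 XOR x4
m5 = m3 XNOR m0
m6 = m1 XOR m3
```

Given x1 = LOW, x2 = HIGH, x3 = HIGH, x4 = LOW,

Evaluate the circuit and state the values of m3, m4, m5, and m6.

m3 = LOW; m4 = HIGH; m5 = LOW; m6 = HIGH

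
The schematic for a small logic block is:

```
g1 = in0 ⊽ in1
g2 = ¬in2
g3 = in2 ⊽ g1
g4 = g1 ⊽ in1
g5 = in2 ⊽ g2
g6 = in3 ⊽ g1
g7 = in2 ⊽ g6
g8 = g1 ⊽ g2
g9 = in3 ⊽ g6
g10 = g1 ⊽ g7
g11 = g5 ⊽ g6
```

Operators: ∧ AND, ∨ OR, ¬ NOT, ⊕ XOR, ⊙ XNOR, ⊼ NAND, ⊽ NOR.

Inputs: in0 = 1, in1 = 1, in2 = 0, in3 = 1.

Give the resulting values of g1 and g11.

g1 = in0 NOR in1 = 1 NOR 1 = 0
g2 = NOT in2 = NOT 0 = 1
g5 = in2 NOR g2 = 0 NOR 1 = 0
g6 = in3 NOR g1 = 1 NOR 0 = 0
g11 = g5 NOR g6 = 0 NOR 0 = 1

g1 = 0, g11 = 1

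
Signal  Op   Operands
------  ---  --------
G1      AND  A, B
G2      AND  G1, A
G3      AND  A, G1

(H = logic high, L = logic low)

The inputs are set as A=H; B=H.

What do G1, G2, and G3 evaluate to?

G1 = H, G2 = H, G3 = H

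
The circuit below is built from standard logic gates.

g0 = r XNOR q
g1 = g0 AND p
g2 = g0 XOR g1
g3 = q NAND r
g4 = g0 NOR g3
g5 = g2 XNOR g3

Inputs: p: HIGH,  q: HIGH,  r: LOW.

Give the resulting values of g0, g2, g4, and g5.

g0 = LOW; g2 = LOW; g4 = LOW; g5 = LOW

g0 = r XNOR q = LOW XNOR HIGH = LOW
g1 = g0 AND p = LOW AND HIGH = LOW
g2 = g0 XOR g1 = LOW XOR LOW = LOW
g3 = q NAND r = HIGH NAND LOW = HIGH
g4 = g0 NOR g3 = LOW NOR HIGH = LOW
g5 = g2 XNOR g3 = LOW XNOR HIGH = LOW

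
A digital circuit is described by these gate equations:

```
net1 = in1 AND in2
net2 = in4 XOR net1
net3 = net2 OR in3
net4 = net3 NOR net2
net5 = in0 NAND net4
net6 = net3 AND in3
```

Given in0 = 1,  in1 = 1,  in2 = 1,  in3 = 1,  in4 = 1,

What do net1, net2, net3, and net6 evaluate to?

net1 = in1 AND in2 = 1 AND 1 = 1
net2 = in4 XOR net1 = 1 XOR 1 = 0
net3 = net2 OR in3 = 0 OR 1 = 1
net6 = net3 AND in3 = 1 AND 1 = 1

net1 = 1  net2 = 0  net3 = 1  net6 = 1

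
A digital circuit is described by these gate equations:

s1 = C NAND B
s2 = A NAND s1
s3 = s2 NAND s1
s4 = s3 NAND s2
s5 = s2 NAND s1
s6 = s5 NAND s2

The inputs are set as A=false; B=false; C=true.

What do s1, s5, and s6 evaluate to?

s1 = true, s5 = false, s6 = true

s1 = C NAND B = true NAND false = true
s2 = A NAND s1 = false NAND true = true
s5 = s2 NAND s1 = true NAND true = false
s6 = s5 NAND s2 = false NAND true = true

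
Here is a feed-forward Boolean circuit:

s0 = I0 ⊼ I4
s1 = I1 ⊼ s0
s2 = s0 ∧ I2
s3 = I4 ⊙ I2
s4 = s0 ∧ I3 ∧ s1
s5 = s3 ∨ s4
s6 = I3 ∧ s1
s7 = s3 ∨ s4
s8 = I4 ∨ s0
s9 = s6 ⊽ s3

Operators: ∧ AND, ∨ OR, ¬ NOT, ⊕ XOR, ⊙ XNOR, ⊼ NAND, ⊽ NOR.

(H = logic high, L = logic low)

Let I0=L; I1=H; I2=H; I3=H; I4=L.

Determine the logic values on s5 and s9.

s0 = I0 NAND I4 = L NAND L = H
s1 = I1 NAND s0 = H NAND H = L
s3 = I4 XNOR I2 = L XNOR H = L
s4 = s0 AND I3 AND s1 = H AND H AND L = L
s5 = s3 OR s4 = L OR L = L
s6 = I3 AND s1 = H AND L = L
s9 = s6 NOR s3 = L NOR L = H

s5 = L, s9 = H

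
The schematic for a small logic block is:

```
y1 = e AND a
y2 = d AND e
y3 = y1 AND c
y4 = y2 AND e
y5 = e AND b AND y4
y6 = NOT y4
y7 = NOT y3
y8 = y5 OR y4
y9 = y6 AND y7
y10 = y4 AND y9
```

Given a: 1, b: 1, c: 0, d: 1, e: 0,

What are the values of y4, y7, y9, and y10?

y1 = e AND a = 0 AND 1 = 0
y2 = d AND e = 1 AND 0 = 0
y3 = y1 AND c = 0 AND 0 = 0
y4 = y2 AND e = 0 AND 0 = 0
y6 = NOT y4 = NOT 0 = 1
y7 = NOT y3 = NOT 0 = 1
y9 = y6 AND y7 = 1 AND 1 = 1
y10 = y4 AND y9 = 0 AND 1 = 0

y4 = 0, y7 = 1, y9 = 1, y10 = 0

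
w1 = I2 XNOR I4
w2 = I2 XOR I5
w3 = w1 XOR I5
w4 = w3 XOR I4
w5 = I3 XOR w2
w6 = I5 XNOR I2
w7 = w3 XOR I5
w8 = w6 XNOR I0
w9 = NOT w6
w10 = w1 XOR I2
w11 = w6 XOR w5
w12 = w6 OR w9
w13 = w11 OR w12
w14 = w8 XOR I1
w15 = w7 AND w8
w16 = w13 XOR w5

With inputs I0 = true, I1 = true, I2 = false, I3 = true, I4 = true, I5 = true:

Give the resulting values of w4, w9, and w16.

w4 = false; w9 = true; w16 = true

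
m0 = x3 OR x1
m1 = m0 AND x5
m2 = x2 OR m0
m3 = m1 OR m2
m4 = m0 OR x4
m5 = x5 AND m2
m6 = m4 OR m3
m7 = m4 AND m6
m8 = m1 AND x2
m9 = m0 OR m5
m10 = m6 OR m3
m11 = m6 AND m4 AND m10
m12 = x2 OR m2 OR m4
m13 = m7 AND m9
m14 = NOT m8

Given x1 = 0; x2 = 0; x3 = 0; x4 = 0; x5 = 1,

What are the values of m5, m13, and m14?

m0 = x3 OR x1 = 0 OR 0 = 0
m1 = m0 AND x5 = 0 AND 1 = 0
m2 = x2 OR m0 = 0 OR 0 = 0
m3 = m1 OR m2 = 0 OR 0 = 0
m4 = m0 OR x4 = 0 OR 0 = 0
m5 = x5 AND m2 = 1 AND 0 = 0
m6 = m4 OR m3 = 0 OR 0 = 0
m7 = m4 AND m6 = 0 AND 0 = 0
m8 = m1 AND x2 = 0 AND 0 = 0
m9 = m0 OR m5 = 0 OR 0 = 0
m13 = m7 AND m9 = 0 AND 0 = 0
m14 = NOT m8 = NOT 0 = 1

m5 = 0, m13 = 0, m14 = 1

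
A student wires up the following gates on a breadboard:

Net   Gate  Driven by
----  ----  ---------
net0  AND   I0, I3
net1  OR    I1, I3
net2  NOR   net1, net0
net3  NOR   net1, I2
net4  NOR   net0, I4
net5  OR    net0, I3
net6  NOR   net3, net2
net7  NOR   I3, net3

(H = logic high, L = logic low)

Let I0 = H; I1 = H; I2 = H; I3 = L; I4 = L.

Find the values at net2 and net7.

net0 = I0 AND I3 = H AND L = L
net1 = I1 OR I3 = H OR L = H
net2 = net1 NOR net0 = H NOR L = L
net3 = net1 NOR I2 = H NOR H = L
net7 = I3 NOR net3 = L NOR L = H

net2 = L  net7 = H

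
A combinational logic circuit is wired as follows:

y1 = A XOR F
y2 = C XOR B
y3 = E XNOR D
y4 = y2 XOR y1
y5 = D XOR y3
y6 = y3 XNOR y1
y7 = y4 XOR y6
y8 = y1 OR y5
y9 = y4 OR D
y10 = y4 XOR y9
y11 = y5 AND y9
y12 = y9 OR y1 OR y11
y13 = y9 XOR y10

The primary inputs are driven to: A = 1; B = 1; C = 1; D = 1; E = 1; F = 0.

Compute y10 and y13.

y1 = A XOR F = 1 XOR 0 = 1
y2 = C XOR B = 1 XOR 1 = 0
y4 = y2 XOR y1 = 0 XOR 1 = 1
y9 = y4 OR D = 1 OR 1 = 1
y10 = y4 XOR y9 = 1 XOR 1 = 0
y13 = y9 XOR y10 = 1 XOR 0 = 1

y10 = 0; y13 = 1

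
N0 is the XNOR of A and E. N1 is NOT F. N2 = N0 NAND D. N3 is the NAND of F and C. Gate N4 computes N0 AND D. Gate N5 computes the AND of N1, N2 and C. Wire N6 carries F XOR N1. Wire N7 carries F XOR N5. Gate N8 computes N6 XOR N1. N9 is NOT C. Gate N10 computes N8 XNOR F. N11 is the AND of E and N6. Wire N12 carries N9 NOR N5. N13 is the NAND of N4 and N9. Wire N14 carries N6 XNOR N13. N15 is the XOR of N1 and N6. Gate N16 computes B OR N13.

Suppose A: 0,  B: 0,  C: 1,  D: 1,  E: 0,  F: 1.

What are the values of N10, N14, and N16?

N10 = 1, N14 = 1, N16 = 1

N0 = A XNOR E = 0 XNOR 0 = 1
N1 = NOT F = NOT 1 = 0
N4 = N0 AND D = 1 AND 1 = 1
N6 = F XOR N1 = 1 XOR 0 = 1
N8 = N6 XOR N1 = 1 XOR 0 = 1
N9 = NOT C = NOT 1 = 0
N10 = N8 XNOR F = 1 XNOR 1 = 1
N13 = N4 NAND N9 = 1 NAND 0 = 1
N14 = N6 XNOR N13 = 1 XNOR 1 = 1
N16 = B OR N13 = 0 OR 1 = 1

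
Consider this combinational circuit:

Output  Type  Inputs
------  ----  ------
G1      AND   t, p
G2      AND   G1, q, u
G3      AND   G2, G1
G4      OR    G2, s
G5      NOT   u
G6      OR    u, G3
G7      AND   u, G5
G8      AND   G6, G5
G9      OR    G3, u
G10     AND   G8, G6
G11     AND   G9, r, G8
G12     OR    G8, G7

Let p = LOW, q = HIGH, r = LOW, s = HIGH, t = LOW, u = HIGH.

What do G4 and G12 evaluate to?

G1 = t AND p = LOW AND LOW = LOW
G2 = G1 AND q AND u = LOW AND HIGH AND HIGH = LOW
G3 = G2 AND G1 = LOW AND LOW = LOW
G4 = G2 OR s = LOW OR HIGH = HIGH
G5 = NOT u = NOT HIGH = LOW
G6 = u OR G3 = HIGH OR LOW = HIGH
G7 = u AND G5 = HIGH AND LOW = LOW
G8 = G6 AND G5 = HIGH AND LOW = LOW
G12 = G8 OR G7 = LOW OR LOW = LOW

G4 = HIGH; G12 = LOW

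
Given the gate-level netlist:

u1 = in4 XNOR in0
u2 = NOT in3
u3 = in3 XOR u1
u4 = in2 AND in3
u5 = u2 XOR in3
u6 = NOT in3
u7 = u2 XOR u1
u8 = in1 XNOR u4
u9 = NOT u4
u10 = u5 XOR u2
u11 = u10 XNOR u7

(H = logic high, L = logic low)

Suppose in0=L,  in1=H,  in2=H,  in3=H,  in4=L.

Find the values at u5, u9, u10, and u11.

u1 = in4 XNOR in0 = L XNOR L = H
u2 = NOT in3 = NOT H = L
u4 = in2 AND in3 = H AND H = H
u5 = u2 XOR in3 = L XOR H = H
u7 = u2 XOR u1 = L XOR H = H
u9 = NOT u4 = NOT H = L
u10 = u5 XOR u2 = H XOR L = H
u11 = u10 XNOR u7 = H XNOR H = H

u5 = H; u9 = L; u10 = H; u11 = H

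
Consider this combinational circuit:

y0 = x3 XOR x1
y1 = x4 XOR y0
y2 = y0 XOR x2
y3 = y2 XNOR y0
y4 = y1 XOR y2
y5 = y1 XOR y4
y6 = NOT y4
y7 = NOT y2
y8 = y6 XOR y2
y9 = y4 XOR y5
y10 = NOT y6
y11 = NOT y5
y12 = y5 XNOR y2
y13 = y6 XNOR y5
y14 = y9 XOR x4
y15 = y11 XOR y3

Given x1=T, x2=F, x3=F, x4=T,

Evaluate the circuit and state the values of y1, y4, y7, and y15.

y1 = F, y4 = T, y7 = F, y15 = T

y0 = x3 XOR x1 = F XOR T = T
y1 = x4 XOR y0 = T XOR T = F
y2 = y0 XOR x2 = T XOR F = T
y3 = y2 XNOR y0 = T XNOR T = T
y4 = y1 XOR y2 = F XOR T = T
y5 = y1 XOR y4 = F XOR T = T
y7 = NOT y2 = NOT T = F
y11 = NOT y5 = NOT T = F
y15 = y11 XOR y3 = F XOR T = T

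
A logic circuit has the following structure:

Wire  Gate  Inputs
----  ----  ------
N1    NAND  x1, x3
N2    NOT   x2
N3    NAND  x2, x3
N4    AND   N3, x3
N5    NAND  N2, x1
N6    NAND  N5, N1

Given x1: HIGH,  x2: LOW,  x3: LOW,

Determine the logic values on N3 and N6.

N1 = x1 NAND x3 = HIGH NAND LOW = HIGH
N2 = NOT x2 = NOT LOW = HIGH
N3 = x2 NAND x3 = LOW NAND LOW = HIGH
N5 = N2 NAND x1 = HIGH NAND HIGH = LOW
N6 = N5 NAND N1 = LOW NAND HIGH = HIGH

N3 = HIGH; N6 = HIGH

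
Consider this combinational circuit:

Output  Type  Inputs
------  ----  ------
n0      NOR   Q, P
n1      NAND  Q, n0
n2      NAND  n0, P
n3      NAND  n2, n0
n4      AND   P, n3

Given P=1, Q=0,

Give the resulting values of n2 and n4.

n2 = 1, n4 = 1

n0 = Q NOR P = 0 NOR 1 = 0
n2 = n0 NAND P = 0 NAND 1 = 1
n3 = n2 NAND n0 = 1 NAND 0 = 1
n4 = P AND n3 = 1 AND 1 = 1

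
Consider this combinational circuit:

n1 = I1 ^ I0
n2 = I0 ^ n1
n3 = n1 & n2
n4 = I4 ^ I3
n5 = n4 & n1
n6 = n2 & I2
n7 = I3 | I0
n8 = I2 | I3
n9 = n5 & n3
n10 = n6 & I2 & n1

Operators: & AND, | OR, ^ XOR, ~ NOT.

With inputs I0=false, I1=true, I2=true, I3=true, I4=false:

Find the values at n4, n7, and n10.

n1 = I1 XOR I0 = true XOR false = true
n2 = I0 XOR n1 = false XOR true = true
n4 = I4 XOR I3 = false XOR true = true
n6 = n2 AND I2 = true AND true = true
n7 = I3 OR I0 = true OR false = true
n10 = n6 AND I2 AND n1 = true AND true AND true = true

n4 = true; n7 = true; n10 = true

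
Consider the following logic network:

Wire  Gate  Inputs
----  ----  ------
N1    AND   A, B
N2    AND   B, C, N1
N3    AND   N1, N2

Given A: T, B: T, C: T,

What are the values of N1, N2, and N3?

N1 = T  N2 = T  N3 = T

N1 = A AND B = T AND T = T
N2 = B AND C AND N1 = T AND T AND T = T
N3 = N1 AND N2 = T AND T = T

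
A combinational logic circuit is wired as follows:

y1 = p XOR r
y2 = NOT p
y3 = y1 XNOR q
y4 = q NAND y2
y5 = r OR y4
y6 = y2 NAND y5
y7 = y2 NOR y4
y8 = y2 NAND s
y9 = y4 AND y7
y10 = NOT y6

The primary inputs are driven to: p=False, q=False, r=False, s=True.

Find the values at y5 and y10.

y5 = True  y10 = True

y2 = NOT p = NOT False = True
y4 = q NAND y2 = False NAND True = True
y5 = r OR y4 = False OR True = True
y6 = y2 NAND y5 = True NAND True = False
y10 = NOT y6 = NOT False = True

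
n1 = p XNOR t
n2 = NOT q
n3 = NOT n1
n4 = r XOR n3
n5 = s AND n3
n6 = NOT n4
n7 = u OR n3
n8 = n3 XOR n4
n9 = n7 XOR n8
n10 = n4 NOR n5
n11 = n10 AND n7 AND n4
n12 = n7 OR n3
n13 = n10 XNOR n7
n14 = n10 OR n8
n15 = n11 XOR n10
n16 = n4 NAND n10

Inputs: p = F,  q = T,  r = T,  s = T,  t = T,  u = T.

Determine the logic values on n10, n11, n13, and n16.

n1 = p XNOR t = F XNOR T = F
n3 = NOT n1 = NOT F = T
n4 = r XOR n3 = T XOR T = F
n5 = s AND n3 = T AND T = T
n7 = u OR n3 = T OR T = T
n10 = n4 NOR n5 = F NOR T = F
n11 = n10 AND n7 AND n4 = F AND T AND F = F
n13 = n10 XNOR n7 = F XNOR T = F
n16 = n4 NAND n10 = F NAND F = T

n10 = F; n11 = F; n13 = F; n16 = T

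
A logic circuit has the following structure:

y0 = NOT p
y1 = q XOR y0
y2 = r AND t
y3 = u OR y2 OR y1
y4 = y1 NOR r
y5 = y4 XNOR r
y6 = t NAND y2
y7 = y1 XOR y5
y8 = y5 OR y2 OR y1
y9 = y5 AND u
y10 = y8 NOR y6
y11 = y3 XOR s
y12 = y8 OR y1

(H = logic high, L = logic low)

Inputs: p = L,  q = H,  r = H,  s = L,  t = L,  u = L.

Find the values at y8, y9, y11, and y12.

y0 = NOT p = NOT L = H
y1 = q XOR y0 = H XOR H = L
y2 = r AND t = H AND L = L
y3 = u OR y2 OR y1 = L OR L OR L = L
y4 = y1 NOR r = L NOR H = L
y5 = y4 XNOR r = L XNOR H = L
y8 = y5 OR y2 OR y1 = L OR L OR L = L
y9 = y5 AND u = L AND L = L
y11 = y3 XOR s = L XOR L = L
y12 = y8 OR y1 = L OR L = L

y8 = L, y9 = L, y11 = L, y12 = L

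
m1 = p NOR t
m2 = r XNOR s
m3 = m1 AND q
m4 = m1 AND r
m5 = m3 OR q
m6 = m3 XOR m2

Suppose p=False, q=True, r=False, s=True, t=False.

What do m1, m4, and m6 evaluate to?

m1 = True, m4 = False, m6 = True

m1 = p NOR t = False NOR False = True
m2 = r XNOR s = False XNOR True = False
m3 = m1 AND q = True AND True = True
m4 = m1 AND r = True AND False = False
m6 = m3 XOR m2 = True XOR False = True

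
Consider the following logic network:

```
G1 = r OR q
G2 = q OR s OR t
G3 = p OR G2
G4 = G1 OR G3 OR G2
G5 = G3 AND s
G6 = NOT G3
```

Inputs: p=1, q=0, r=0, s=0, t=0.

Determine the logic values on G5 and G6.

G2 = q OR s OR t = 0 OR 0 OR 0 = 0
G3 = p OR G2 = 1 OR 0 = 1
G5 = G3 AND s = 1 AND 0 = 0
G6 = NOT G3 = NOT 1 = 0

G5 = 0  G6 = 0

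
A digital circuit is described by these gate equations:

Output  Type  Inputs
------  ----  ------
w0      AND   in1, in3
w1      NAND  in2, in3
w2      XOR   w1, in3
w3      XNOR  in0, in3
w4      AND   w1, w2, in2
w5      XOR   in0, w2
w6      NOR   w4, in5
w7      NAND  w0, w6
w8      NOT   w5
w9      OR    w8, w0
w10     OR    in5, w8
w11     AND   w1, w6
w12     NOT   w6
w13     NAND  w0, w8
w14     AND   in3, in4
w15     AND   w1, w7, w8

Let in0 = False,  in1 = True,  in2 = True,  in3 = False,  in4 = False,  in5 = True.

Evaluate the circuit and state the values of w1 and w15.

w1 = True; w15 = False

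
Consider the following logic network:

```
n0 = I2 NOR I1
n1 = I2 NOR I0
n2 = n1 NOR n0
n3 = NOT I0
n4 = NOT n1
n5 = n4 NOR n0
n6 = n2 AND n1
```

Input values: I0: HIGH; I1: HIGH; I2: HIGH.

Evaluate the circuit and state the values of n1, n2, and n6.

n1 = LOW, n2 = HIGH, n6 = LOW

n0 = I2 NOR I1 = HIGH NOR HIGH = LOW
n1 = I2 NOR I0 = HIGH NOR HIGH = LOW
n2 = n1 NOR n0 = LOW NOR LOW = HIGH
n6 = n2 AND n1 = HIGH AND LOW = LOW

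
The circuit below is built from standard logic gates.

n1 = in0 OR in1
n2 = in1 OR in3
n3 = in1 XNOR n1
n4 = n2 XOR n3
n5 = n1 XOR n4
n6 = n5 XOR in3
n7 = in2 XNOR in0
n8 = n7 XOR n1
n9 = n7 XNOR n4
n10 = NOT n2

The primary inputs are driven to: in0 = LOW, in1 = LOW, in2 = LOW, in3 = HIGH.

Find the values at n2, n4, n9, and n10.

n2 = HIGH  n4 = LOW  n9 = LOW  n10 = LOW

n1 = in0 OR in1 = LOW OR LOW = LOW
n2 = in1 OR in3 = LOW OR HIGH = HIGH
n3 = in1 XNOR n1 = LOW XNOR LOW = HIGH
n4 = n2 XOR n3 = HIGH XOR HIGH = LOW
n7 = in2 XNOR in0 = LOW XNOR LOW = HIGH
n9 = n7 XNOR n4 = HIGH XNOR LOW = LOW
n10 = NOT n2 = NOT HIGH = LOW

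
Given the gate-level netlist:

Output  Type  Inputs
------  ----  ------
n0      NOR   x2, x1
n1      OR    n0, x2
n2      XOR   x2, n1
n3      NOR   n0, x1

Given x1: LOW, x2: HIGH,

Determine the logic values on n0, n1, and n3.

n0 = LOW, n1 = HIGH, n3 = HIGH

n0 = x2 NOR x1 = HIGH NOR LOW = LOW
n1 = n0 OR x2 = LOW OR HIGH = HIGH
n3 = n0 NOR x1 = LOW NOR LOW = HIGH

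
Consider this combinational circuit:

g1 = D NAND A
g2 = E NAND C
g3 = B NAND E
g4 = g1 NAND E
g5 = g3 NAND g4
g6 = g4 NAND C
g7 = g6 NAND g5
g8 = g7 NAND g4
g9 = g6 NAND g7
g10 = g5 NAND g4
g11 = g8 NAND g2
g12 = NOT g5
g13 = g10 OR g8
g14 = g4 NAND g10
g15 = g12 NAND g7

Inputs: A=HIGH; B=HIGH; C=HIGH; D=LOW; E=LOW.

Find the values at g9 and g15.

g1 = D NAND A = LOW NAND HIGH = HIGH
g3 = B NAND E = HIGH NAND LOW = HIGH
g4 = g1 NAND E = HIGH NAND LOW = HIGH
g5 = g3 NAND g4 = HIGH NAND HIGH = LOW
g6 = g4 NAND C = HIGH NAND HIGH = LOW
g7 = g6 NAND g5 = LOW NAND LOW = HIGH
g9 = g6 NAND g7 = LOW NAND HIGH = HIGH
g12 = NOT g5 = NOT LOW = HIGH
g15 = g12 NAND g7 = HIGH NAND HIGH = LOW

g9 = HIGH  g15 = LOW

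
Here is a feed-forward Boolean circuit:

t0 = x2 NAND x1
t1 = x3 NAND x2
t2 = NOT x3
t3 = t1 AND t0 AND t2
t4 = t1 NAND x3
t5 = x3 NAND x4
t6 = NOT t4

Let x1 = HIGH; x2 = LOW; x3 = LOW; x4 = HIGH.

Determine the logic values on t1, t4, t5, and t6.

t1 = x3 NAND x2 = LOW NAND LOW = HIGH
t4 = t1 NAND x3 = HIGH NAND LOW = HIGH
t5 = x3 NAND x4 = LOW NAND HIGH = HIGH
t6 = NOT t4 = NOT HIGH = LOW

t1 = HIGH  t4 = HIGH  t5 = HIGH  t6 = LOW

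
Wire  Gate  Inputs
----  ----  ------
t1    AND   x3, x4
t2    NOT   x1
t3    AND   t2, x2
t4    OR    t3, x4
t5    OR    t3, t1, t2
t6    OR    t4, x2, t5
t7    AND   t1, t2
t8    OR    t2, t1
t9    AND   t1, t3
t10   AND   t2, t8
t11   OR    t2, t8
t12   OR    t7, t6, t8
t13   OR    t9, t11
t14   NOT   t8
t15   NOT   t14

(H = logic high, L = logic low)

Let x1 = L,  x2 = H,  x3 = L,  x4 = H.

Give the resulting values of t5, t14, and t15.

t1 = x3 AND x4 = L AND H = L
t2 = NOT x1 = NOT L = H
t3 = t2 AND x2 = H AND H = H
t5 = t3 OR t1 OR t2 = H OR L OR H = H
t8 = t2 OR t1 = H OR L = H
t14 = NOT t8 = NOT H = L
t15 = NOT t14 = NOT L = H

t5 = H  t14 = L  t15 = H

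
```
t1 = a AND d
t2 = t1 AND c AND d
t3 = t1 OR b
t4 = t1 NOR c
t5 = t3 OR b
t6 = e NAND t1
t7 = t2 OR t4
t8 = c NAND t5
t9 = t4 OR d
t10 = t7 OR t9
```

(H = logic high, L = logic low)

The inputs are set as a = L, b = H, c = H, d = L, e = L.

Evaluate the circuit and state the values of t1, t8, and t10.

t1 = L; t8 = L; t10 = L

t1 = a AND d = L AND L = L
t2 = t1 AND c AND d = L AND H AND L = L
t3 = t1 OR b = L OR H = H
t4 = t1 NOR c = L NOR H = L
t5 = t3 OR b = H OR H = H
t7 = t2 OR t4 = L OR L = L
t8 = c NAND t5 = H NAND H = L
t9 = t4 OR d = L OR L = L
t10 = t7 OR t9 = L OR L = L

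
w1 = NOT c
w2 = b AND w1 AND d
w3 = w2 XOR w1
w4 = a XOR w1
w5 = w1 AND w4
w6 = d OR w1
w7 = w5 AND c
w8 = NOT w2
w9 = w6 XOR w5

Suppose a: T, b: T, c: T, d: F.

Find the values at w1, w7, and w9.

w1 = NOT c = NOT T = F
w4 = a XOR w1 = T XOR F = T
w5 = w1 AND w4 = F AND T = F
w6 = d OR w1 = F OR F = F
w7 = w5 AND c = F AND T = F
w9 = w6 XOR w5 = F XOR F = F

w1 = F; w7 = F; w9 = F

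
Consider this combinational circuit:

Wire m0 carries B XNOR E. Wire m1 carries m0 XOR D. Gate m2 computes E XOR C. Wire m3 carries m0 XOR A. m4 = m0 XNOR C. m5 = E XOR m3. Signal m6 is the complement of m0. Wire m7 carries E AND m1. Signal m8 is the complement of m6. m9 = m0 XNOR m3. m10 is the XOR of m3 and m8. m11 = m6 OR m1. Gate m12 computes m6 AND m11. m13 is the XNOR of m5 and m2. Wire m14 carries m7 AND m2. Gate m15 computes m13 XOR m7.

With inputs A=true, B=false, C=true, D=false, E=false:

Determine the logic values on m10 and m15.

m10 = true; m15 = false

m0 = B XNOR E = false XNOR false = true
m1 = m0 XOR D = true XOR false = true
m2 = E XOR C = false XOR true = true
m3 = m0 XOR A = true XOR true = false
m5 = E XOR m3 = false XOR false = false
m6 = NOT m0 = NOT true = false
m7 = E AND m1 = false AND true = false
m8 = NOT m6 = NOT false = true
m10 = m3 XOR m8 = false XOR true = true
m13 = m5 XNOR m2 = false XNOR true = false
m15 = m13 XOR m7 = false XOR false = false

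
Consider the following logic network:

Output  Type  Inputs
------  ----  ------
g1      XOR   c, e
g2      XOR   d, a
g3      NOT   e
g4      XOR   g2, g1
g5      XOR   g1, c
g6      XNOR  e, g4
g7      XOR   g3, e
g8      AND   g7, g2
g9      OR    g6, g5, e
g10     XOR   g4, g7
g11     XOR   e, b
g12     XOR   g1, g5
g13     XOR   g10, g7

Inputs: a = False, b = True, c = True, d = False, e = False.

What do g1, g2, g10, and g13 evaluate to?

g1 = True, g2 = False, g10 = False, g13 = True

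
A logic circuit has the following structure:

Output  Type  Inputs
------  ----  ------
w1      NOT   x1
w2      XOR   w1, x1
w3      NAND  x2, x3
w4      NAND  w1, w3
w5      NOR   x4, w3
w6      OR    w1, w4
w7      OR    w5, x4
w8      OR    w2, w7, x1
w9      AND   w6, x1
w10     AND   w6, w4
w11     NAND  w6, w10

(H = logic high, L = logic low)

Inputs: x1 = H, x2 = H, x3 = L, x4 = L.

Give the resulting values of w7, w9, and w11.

w1 = NOT x1 = NOT H = L
w3 = x2 NAND x3 = H NAND L = H
w4 = w1 NAND w3 = L NAND H = H
w5 = x4 NOR w3 = L NOR H = L
w6 = w1 OR w4 = L OR H = H
w7 = w5 OR x4 = L OR L = L
w9 = w6 AND x1 = H AND H = H
w10 = w6 AND w4 = H AND H = H
w11 = w6 NAND w10 = H NAND H = L

w7 = L, w9 = H, w11 = L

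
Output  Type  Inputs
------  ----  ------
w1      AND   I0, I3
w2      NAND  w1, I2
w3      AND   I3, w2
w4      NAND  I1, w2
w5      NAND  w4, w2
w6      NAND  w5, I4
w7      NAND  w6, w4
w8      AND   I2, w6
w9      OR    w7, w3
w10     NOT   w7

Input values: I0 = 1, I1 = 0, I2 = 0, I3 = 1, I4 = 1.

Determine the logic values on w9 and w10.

w9 = 1, w10 = 1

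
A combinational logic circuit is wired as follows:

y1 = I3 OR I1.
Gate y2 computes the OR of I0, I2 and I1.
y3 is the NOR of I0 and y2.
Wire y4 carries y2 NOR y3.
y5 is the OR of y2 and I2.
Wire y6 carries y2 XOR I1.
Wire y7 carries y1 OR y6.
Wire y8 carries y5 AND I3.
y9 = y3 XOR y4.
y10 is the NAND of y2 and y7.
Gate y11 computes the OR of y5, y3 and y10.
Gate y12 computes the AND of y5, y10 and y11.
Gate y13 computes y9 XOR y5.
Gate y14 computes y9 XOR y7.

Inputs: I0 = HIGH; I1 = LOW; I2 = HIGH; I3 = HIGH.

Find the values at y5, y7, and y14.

y5 = HIGH, y7 = HIGH, y14 = HIGH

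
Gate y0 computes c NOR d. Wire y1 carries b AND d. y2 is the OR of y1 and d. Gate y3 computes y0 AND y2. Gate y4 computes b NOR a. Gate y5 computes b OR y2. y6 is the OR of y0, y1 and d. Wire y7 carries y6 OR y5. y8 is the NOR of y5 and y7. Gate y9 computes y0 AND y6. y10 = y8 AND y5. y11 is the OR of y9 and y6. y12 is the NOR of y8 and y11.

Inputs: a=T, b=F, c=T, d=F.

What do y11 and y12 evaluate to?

y11 = F, y12 = F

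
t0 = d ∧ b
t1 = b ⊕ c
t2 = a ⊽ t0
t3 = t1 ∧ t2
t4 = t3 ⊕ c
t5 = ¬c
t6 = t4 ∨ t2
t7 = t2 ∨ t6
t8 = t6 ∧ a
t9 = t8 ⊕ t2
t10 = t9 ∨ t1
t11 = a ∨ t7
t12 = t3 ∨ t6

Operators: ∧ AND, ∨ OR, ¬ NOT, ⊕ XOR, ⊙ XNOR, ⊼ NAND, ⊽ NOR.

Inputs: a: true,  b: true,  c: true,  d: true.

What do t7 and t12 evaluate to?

t7 = true, t12 = true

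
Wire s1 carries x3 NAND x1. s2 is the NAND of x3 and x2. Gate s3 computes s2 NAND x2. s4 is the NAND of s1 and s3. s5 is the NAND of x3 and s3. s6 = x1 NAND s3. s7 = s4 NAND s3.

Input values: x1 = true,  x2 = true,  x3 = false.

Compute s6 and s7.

s6 = true; s7 = true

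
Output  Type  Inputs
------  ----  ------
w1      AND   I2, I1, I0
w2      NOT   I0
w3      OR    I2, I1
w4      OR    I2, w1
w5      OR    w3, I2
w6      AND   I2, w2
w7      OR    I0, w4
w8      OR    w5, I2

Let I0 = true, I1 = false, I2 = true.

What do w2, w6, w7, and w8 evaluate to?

w2 = false, w6 = false, w7 = true, w8 = true

w1 = I2 AND I1 AND I0 = true AND false AND true = false
w2 = NOT I0 = NOT true = false
w3 = I2 OR I1 = true OR false = true
w4 = I2 OR w1 = true OR false = true
w5 = w3 OR I2 = true OR true = true
w6 = I2 AND w2 = true AND false = false
w7 = I0 OR w4 = true OR true = true
w8 = w5 OR I2 = true OR true = true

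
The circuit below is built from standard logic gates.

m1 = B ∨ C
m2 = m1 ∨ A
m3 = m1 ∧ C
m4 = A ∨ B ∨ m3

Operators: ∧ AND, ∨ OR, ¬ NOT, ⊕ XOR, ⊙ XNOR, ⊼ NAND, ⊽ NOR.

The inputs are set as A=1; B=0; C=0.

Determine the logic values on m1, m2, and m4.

m1 = B OR C = 0 OR 0 = 0
m2 = m1 OR A = 0 OR 1 = 1
m3 = m1 AND C = 0 AND 0 = 0
m4 = A OR B OR m3 = 1 OR 0 OR 0 = 1

m1 = 0; m2 = 1; m4 = 1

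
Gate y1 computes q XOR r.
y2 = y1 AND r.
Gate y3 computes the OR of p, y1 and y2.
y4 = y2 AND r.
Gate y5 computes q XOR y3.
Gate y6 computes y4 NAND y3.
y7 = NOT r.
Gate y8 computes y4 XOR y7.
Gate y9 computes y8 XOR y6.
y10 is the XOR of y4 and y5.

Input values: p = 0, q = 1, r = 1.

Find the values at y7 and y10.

y7 = 0, y10 = 1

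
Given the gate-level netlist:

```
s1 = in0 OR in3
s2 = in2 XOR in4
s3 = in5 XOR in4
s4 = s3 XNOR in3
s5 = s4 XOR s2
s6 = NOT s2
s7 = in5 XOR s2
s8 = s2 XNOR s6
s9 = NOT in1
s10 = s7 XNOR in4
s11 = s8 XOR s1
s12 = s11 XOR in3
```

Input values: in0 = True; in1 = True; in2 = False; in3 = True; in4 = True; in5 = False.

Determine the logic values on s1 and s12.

s1 = True; s12 = False

s1 = in0 OR in3 = True OR True = True
s2 = in2 XOR in4 = False XOR True = True
s6 = NOT s2 = NOT True = False
s8 = s2 XNOR s6 = True XNOR False = False
s11 = s8 XOR s1 = False XOR True = True
s12 = s11 XOR in3 = True XOR True = False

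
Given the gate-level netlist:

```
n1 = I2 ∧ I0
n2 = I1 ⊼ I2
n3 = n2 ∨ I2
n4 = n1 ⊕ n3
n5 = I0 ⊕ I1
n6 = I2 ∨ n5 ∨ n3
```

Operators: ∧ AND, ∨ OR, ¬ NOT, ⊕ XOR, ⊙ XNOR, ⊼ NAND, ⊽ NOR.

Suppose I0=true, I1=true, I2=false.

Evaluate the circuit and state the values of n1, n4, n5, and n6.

n1 = I2 AND I0 = false AND true = false
n2 = I1 NAND I2 = true NAND false = true
n3 = n2 OR I2 = true OR false = true
n4 = n1 XOR n3 = false XOR true = true
n5 = I0 XOR I1 = true XOR true = false
n6 = I2 OR n5 OR n3 = false OR false OR true = true

n1 = false; n4 = true; n5 = false; n6 = true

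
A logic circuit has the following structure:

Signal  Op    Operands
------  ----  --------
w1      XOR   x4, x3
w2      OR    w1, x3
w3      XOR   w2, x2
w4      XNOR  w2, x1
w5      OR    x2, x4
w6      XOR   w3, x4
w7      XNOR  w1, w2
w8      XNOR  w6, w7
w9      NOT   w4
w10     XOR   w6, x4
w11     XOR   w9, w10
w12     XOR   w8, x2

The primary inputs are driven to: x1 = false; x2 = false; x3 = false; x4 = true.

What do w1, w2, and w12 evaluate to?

w1 = x4 XOR x3 = true XOR false = true
w2 = w1 OR x3 = true OR false = true
w3 = w2 XOR x2 = true XOR false = true
w6 = w3 XOR x4 = true XOR true = false
w7 = w1 XNOR w2 = true XNOR true = true
w8 = w6 XNOR w7 = false XNOR true = false
w12 = w8 XOR x2 = false XOR false = false

w1 = true, w2 = true, w12 = false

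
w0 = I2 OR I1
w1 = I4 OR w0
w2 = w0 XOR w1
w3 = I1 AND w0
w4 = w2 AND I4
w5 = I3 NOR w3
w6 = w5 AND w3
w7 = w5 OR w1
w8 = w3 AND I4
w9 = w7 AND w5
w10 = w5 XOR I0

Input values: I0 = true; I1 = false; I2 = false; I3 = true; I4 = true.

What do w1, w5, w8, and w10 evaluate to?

w0 = I2 OR I1 = false OR false = false
w1 = I4 OR w0 = true OR false = true
w3 = I1 AND w0 = false AND false = false
w5 = I3 NOR w3 = true NOR false = false
w8 = w3 AND I4 = false AND true = false
w10 = w5 XOR I0 = false XOR true = true

w1 = true, w5 = false, w8 = false, w10 = true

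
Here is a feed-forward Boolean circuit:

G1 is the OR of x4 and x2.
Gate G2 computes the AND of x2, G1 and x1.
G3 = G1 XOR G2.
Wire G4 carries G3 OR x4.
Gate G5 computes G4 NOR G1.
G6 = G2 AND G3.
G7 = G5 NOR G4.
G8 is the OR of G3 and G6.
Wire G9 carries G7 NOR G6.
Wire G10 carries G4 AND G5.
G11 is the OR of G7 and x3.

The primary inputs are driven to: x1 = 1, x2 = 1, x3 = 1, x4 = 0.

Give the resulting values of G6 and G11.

G6 = 0, G11 = 1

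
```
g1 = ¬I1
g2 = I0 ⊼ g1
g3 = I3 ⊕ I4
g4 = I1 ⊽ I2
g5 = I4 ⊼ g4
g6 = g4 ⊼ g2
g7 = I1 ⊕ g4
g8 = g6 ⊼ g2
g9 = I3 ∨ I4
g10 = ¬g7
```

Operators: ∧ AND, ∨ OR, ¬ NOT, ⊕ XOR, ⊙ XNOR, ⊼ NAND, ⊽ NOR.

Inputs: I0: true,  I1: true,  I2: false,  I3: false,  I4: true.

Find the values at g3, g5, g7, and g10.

g3 = true; g5 = true; g7 = true; g10 = false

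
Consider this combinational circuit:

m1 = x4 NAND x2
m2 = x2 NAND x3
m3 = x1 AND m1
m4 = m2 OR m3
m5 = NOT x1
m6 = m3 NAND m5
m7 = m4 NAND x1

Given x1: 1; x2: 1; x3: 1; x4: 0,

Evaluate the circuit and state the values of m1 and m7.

m1 = 1, m7 = 0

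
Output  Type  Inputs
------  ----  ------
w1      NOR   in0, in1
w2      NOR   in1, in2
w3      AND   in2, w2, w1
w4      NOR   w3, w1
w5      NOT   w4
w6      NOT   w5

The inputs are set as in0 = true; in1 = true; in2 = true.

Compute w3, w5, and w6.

w1 = in0 NOR in1 = true NOR true = false
w2 = in1 NOR in2 = true NOR true = false
w3 = in2 AND w2 AND w1 = true AND false AND false = false
w4 = w3 NOR w1 = false NOR false = true
w5 = NOT w4 = NOT true = false
w6 = NOT w5 = NOT false = true

w3 = false; w5 = false; w6 = true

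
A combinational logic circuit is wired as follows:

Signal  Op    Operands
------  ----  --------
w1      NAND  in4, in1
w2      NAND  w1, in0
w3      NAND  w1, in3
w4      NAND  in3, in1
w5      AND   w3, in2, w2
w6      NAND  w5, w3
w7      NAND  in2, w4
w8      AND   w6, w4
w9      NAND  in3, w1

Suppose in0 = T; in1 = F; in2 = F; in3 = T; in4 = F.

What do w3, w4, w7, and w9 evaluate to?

w1 = in4 NAND in1 = F NAND F = T
w3 = w1 NAND in3 = T NAND T = F
w4 = in3 NAND in1 = T NAND F = T
w7 = in2 NAND w4 = F NAND T = T
w9 = in3 NAND w1 = T NAND T = F

w3 = F, w4 = T, w7 = T, w9 = F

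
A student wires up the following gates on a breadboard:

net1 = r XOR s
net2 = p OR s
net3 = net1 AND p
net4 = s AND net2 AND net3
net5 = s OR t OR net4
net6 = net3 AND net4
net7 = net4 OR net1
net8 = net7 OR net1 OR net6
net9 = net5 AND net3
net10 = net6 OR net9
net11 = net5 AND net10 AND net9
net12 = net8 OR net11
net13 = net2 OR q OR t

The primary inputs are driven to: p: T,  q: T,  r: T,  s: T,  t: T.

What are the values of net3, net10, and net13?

net3 = F; net10 = F; net13 = T

net1 = r XOR s = T XOR T = F
net2 = p OR s = T OR T = T
net3 = net1 AND p = F AND T = F
net4 = s AND net2 AND net3 = T AND T AND F = F
net5 = s OR t OR net4 = T OR T OR F = T
net6 = net3 AND net4 = F AND F = F
net9 = net5 AND net3 = T AND F = F
net10 = net6 OR net9 = F OR F = F
net13 = net2 OR q OR t = T OR T OR T = T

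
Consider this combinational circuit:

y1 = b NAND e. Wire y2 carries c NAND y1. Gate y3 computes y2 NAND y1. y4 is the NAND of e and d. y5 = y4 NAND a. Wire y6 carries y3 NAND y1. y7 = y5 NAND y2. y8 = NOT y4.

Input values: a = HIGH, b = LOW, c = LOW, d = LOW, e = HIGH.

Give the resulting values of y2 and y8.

y1 = b NAND e = LOW NAND HIGH = HIGH
y2 = c NAND y1 = LOW NAND HIGH = HIGH
y4 = e NAND d = HIGH NAND LOW = HIGH
y8 = NOT y4 = NOT HIGH = LOW

y2 = HIGH; y8 = LOW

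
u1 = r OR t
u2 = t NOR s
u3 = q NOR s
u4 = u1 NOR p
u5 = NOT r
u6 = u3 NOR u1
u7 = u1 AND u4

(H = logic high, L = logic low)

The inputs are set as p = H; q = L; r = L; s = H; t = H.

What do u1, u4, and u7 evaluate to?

u1 = H; u4 = L; u7 = L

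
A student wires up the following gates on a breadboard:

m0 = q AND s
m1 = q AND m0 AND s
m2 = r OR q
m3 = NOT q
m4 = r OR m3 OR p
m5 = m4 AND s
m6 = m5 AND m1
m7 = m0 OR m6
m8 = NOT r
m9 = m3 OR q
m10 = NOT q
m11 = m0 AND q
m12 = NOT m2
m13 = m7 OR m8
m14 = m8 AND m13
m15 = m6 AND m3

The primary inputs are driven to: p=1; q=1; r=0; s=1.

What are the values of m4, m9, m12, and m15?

m0 = q AND s = 1 AND 1 = 1
m1 = q AND m0 AND s = 1 AND 1 AND 1 = 1
m2 = r OR q = 0 OR 1 = 1
m3 = NOT q = NOT 1 = 0
m4 = r OR m3 OR p = 0 OR 0 OR 1 = 1
m5 = m4 AND s = 1 AND 1 = 1
m6 = m5 AND m1 = 1 AND 1 = 1
m9 = m3 OR q = 0 OR 1 = 1
m12 = NOT m2 = NOT 1 = 0
m15 = m6 AND m3 = 1 AND 0 = 0

m4 = 1, m9 = 1, m12 = 0, m15 = 0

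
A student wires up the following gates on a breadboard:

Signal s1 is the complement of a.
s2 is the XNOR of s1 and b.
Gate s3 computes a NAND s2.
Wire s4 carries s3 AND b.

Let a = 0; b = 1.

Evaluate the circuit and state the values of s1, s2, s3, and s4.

s1 = NOT a = NOT 0 = 1
s2 = s1 XNOR b = 1 XNOR 1 = 1
s3 = a NAND s2 = 0 NAND 1 = 1
s4 = s3 AND b = 1 AND 1 = 1

s1 = 1  s2 = 1  s3 = 1  s4 = 1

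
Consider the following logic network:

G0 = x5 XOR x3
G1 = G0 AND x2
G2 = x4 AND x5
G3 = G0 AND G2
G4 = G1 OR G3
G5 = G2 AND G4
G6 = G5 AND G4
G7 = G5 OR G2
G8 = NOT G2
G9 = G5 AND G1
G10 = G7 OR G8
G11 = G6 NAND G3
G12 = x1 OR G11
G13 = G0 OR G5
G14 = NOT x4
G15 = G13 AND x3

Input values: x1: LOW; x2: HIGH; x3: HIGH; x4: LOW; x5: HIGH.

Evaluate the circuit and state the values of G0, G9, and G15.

G0 = LOW, G9 = LOW, G15 = LOW

G0 = x5 XOR x3 = HIGH XOR HIGH = LOW
G1 = G0 AND x2 = LOW AND HIGH = LOW
G2 = x4 AND x5 = LOW AND HIGH = LOW
G3 = G0 AND G2 = LOW AND LOW = LOW
G4 = G1 OR G3 = LOW OR LOW = LOW
G5 = G2 AND G4 = LOW AND LOW = LOW
G9 = G5 AND G1 = LOW AND LOW = LOW
G13 = G0 OR G5 = LOW OR LOW = LOW
G15 = G13 AND x3 = LOW AND HIGH = LOW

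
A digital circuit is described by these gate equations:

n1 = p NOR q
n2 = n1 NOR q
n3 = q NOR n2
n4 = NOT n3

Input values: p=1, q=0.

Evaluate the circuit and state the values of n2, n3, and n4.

n1 = p NOR q = 1 NOR 0 = 0
n2 = n1 NOR q = 0 NOR 0 = 1
n3 = q NOR n2 = 0 NOR 1 = 0
n4 = NOT n3 = NOT 0 = 1

n2 = 1; n3 = 0; n4 = 1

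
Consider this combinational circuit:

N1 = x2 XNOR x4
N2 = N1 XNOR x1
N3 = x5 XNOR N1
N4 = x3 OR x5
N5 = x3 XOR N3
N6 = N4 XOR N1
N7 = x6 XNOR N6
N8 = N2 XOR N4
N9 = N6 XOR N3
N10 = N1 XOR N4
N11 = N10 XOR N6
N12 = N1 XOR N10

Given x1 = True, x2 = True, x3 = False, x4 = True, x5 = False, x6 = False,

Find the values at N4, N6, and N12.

N4 = False; N6 = True; N12 = False

N1 = x2 XNOR x4 = True XNOR True = True
N4 = x3 OR x5 = False OR False = False
N6 = N4 XOR N1 = False XOR True = True
N10 = N1 XOR N4 = True XOR False = True
N12 = N1 XOR N10 = True XOR True = False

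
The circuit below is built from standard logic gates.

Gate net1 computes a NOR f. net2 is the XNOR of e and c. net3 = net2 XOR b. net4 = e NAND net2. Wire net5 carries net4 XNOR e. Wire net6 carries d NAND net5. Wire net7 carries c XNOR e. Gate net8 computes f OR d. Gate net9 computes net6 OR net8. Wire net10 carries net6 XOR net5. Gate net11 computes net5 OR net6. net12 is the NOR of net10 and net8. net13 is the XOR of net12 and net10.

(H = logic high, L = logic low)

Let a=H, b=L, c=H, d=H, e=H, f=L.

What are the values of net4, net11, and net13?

net2 = e XNOR c = H XNOR H = H
net4 = e NAND net2 = H NAND H = L
net5 = net4 XNOR e = L XNOR H = L
net6 = d NAND net5 = H NAND L = H
net8 = f OR d = L OR H = H
net10 = net6 XOR net5 = H XOR L = H
net11 = net5 OR net6 = L OR H = H
net12 = net10 NOR net8 = H NOR H = L
net13 = net12 XOR net10 = L XOR H = H

net4 = L; net11 = H; net13 = H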